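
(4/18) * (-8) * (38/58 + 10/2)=-2624/261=-10.05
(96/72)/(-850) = -2/1275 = -0.00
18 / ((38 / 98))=882 / 19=46.42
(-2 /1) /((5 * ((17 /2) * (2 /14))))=-28 /85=-0.33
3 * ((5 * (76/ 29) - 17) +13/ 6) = -301/ 58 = -5.19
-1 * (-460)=460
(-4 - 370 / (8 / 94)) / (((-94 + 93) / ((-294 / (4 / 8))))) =-2558682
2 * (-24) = -48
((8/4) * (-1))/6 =-1/3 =-0.33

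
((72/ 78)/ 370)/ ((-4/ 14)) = -21/ 2405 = -0.01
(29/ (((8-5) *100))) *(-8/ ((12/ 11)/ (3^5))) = -8613/ 50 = -172.26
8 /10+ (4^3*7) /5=452 /5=90.40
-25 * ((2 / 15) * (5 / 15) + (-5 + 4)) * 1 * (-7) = -1505 / 9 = -167.22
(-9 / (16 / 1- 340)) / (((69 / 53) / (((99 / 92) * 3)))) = 583 / 8464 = 0.07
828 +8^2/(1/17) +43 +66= 2025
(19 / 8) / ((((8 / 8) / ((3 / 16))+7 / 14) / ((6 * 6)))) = 513 / 35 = 14.66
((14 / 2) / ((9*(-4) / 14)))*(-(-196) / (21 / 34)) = -23324 / 27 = -863.85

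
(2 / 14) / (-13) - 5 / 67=-522 / 6097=-0.09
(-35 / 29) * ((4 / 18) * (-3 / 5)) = 14 / 87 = 0.16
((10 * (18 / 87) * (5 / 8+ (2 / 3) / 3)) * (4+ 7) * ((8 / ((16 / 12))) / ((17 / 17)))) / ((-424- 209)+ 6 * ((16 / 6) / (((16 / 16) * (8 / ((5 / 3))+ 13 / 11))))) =-0.18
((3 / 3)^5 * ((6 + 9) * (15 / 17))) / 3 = 75 / 17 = 4.41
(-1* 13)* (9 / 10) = -11.70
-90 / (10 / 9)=-81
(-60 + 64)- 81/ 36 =7/ 4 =1.75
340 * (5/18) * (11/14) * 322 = 215050/9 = 23894.44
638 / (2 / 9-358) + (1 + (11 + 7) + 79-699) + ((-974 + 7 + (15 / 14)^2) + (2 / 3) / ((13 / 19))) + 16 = -1364003041 / 879060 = -1551.66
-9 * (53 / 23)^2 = -25281 / 529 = -47.79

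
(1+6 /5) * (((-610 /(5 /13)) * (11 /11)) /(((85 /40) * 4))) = -34892 /85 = -410.49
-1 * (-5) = 5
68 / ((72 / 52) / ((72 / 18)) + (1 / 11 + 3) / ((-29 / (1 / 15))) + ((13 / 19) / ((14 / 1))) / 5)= 33093060 / 169759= 194.94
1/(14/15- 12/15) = 15/2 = 7.50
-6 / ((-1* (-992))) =-3 / 496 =-0.01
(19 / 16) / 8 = 19 / 128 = 0.15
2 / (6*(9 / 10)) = 10 / 27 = 0.37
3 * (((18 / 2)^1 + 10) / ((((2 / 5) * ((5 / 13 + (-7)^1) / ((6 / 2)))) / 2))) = -11115 / 86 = -129.24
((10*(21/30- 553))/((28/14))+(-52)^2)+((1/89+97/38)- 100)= -261997/1691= -154.94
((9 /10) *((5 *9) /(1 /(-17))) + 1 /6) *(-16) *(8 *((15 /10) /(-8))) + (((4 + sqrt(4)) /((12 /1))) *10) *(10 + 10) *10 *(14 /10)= -15120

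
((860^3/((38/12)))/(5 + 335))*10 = 1908168000/323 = 5907640.87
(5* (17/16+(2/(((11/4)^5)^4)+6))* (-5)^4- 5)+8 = 237597134070268178907144773/10763999918920960147216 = 22073.31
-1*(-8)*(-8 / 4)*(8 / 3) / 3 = -128 / 9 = -14.22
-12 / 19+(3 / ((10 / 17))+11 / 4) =2743 / 380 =7.22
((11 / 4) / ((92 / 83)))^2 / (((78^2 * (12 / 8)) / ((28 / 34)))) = 5834983 / 10504975104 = 0.00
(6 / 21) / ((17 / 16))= 32 / 119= 0.27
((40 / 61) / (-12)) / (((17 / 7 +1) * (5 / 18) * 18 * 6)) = -7 / 13176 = -0.00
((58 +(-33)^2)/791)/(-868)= -37/22148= -0.00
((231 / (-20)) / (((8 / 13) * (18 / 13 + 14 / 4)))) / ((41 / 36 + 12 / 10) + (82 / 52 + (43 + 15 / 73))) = -333432099 / 4089023572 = -0.08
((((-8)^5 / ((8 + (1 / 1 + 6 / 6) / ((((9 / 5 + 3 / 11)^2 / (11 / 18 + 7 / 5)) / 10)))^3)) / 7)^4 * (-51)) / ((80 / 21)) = -17645655062525799545095218644469411704925519599408905426809742135911260356608 / 2059740530578625735466913193760547521714083615776179146462541182171294758115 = -8.57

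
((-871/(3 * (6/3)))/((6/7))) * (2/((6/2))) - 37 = -8095/54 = -149.91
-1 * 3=-3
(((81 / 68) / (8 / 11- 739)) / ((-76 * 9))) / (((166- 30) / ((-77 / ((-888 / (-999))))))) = -22869 / 15220876288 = -0.00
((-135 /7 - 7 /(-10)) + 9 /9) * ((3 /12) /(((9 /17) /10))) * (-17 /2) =355759 /504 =705.87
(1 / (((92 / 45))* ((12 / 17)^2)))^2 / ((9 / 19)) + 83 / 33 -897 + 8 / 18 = -191345654615 / 214511616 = -892.01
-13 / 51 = -0.25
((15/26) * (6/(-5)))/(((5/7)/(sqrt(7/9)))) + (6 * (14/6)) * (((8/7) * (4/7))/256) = 1/28 - 21 * sqrt(7)/65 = -0.82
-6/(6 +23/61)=-366/389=-0.94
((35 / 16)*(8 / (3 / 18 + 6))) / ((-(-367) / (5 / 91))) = 75 / 176527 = 0.00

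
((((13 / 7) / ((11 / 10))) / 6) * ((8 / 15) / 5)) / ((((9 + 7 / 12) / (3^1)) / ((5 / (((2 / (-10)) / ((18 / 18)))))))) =-416 / 1771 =-0.23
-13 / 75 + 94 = 7037 / 75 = 93.83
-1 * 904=-904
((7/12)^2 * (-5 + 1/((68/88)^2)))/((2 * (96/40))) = -235445/998784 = -0.24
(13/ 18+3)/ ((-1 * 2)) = -67/ 36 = -1.86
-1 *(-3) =3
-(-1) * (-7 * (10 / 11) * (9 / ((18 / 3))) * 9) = -945 / 11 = -85.91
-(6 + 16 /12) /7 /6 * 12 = -44 /21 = -2.10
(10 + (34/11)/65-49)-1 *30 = -49301/715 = -68.95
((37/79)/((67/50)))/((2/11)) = 10175/5293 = 1.92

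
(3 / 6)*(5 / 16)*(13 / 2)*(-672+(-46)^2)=23465 / 16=1466.56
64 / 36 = 16 / 9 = 1.78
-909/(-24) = 303/8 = 37.88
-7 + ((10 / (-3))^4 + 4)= 9757 / 81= 120.46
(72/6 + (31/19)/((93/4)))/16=43/57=0.75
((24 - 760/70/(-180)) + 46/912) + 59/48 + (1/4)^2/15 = 242695/9576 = 25.34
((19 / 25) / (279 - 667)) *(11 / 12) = -209 / 116400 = -0.00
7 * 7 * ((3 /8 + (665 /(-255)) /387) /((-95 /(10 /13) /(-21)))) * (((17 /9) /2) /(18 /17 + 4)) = 339055157 /591887088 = 0.57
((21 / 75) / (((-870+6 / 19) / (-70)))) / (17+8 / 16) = 133 / 103275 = 0.00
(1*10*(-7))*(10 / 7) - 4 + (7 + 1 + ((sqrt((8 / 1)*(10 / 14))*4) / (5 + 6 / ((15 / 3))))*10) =-96 + 400*sqrt(70) / 217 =-80.58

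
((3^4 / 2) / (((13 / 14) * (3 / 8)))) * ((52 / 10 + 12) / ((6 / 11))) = 238392 / 65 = 3667.57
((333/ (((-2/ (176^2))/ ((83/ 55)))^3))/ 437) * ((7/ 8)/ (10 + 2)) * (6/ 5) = -851340076462.30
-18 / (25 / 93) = -1674 / 25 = -66.96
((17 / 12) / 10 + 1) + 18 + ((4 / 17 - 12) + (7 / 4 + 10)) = 39019 / 2040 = 19.13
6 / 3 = 2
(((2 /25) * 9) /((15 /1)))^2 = 36 /15625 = 0.00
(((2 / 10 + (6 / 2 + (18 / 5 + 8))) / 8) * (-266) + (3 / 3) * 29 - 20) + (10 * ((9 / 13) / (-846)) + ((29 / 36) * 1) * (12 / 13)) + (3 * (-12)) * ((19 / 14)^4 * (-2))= -5239748629 / 22005165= -238.11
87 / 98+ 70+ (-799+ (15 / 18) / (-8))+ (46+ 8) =-1585757 / 2352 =-674.22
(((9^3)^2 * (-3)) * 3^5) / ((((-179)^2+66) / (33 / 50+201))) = -3906360790587 / 1605350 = -2433339.02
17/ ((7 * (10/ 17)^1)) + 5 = 639/ 70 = 9.13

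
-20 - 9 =-29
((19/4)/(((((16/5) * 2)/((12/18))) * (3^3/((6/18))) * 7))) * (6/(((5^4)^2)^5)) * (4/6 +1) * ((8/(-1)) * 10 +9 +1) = -19/282889232039451599121093750000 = -0.00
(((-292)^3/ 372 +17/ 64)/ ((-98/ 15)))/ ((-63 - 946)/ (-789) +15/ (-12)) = 1571497957515/ 4423328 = 355275.02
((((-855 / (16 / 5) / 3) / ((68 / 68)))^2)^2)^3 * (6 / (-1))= -210329227549452722311198711395263671875 / 140737488355328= -1494479047532967700186637.00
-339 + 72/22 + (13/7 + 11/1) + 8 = -24245/77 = -314.87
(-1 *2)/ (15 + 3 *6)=-2/ 33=-0.06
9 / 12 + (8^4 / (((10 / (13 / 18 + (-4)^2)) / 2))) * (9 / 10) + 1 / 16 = 4931909 / 400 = 12329.77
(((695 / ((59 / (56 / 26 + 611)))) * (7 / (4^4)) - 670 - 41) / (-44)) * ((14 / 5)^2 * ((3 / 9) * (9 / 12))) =4940540493 / 215987200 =22.87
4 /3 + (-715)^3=-1096577621 /3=-365525873.67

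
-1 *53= -53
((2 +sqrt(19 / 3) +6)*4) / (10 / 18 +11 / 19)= 114*sqrt(57) / 97 +2736 / 97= 37.08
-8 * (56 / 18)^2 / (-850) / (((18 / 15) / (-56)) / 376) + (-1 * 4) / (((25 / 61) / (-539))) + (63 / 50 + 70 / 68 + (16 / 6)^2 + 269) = 81393074 / 20655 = 3940.60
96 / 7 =13.71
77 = 77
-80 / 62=-40 / 31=-1.29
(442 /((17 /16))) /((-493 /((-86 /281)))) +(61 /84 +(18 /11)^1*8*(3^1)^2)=15207269179 /128004492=118.80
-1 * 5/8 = -5/8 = -0.62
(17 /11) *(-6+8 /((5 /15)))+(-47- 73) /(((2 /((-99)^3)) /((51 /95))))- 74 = 6532043216 /209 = 31253795.29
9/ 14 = 0.64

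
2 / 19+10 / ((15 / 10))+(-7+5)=4.77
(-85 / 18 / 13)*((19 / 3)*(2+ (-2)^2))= -1615 / 117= -13.80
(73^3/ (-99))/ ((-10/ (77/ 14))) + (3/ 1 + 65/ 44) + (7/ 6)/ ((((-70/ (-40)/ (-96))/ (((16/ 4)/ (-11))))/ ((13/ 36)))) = 1076173/ 495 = 2174.09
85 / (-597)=-85 / 597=-0.14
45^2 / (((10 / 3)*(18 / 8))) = 270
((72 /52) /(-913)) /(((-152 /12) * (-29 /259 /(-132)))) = 83916 /594529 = 0.14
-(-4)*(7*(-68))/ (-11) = 1904/ 11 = 173.09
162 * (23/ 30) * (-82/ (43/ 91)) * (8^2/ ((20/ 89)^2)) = -146820550968/ 5375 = -27315451.34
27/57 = 9/19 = 0.47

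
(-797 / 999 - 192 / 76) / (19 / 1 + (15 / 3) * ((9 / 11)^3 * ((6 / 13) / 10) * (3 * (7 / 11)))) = -12009060635 / 69513243174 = -0.17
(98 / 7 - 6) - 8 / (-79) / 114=36028 / 4503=8.00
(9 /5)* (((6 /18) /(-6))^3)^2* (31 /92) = 31 /1738402560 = 0.00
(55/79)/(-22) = -5/158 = -0.03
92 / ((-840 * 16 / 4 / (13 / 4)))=-299 / 3360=-0.09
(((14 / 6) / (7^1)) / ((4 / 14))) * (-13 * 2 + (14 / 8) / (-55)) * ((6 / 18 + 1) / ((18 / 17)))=-227171 / 5940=-38.24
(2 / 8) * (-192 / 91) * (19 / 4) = -228 / 91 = -2.51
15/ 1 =15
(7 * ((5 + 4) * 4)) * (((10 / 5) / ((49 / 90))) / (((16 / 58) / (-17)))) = -399330 / 7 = -57047.14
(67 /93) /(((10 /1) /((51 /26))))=1139 /8060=0.14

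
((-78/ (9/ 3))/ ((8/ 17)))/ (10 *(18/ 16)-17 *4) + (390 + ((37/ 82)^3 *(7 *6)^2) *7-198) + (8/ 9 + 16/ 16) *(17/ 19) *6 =1337.50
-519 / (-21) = 173 / 7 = 24.71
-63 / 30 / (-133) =3 / 190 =0.02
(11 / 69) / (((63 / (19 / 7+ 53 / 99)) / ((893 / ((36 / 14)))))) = 1005518 / 352107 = 2.86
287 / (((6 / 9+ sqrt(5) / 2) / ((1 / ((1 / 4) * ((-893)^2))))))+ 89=20664 * sqrt(5) / 23126021+ 2058188317 / 23126021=89.00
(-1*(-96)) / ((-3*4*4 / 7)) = -14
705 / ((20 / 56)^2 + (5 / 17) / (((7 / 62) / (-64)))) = -469812 / 111019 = -4.23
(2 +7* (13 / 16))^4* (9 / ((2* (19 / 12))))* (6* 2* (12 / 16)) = 55619453763 / 622592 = 89335.32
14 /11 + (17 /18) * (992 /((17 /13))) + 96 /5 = 364774 /495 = 736.92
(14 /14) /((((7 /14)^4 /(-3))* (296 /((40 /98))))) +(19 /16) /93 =-144113 /2697744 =-0.05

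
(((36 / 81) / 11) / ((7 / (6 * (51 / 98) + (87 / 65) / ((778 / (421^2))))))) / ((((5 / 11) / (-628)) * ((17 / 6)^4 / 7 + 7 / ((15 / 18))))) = -138056311412352 / 989473378985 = -139.53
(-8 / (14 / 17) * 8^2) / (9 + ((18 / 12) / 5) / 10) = -435200 / 6321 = -68.85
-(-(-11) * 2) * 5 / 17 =-110 / 17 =-6.47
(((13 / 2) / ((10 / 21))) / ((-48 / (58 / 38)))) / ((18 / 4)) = -2639 / 27360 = -0.10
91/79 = 1.15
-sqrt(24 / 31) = -2*sqrt(186) / 31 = -0.88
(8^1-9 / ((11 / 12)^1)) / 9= -20 / 99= -0.20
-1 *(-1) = 1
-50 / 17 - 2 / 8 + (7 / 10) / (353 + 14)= -397957 / 124780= -3.19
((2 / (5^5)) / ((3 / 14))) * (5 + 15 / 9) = 112 / 5625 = 0.02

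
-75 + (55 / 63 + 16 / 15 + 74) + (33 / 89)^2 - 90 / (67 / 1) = -44487733 / 167172705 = -0.27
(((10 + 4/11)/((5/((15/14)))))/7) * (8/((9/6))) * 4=3648/539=6.77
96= 96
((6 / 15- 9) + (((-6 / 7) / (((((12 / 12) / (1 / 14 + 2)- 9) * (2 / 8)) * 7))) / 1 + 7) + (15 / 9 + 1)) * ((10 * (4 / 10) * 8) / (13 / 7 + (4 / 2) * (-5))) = -6530816 / 1478295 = -4.42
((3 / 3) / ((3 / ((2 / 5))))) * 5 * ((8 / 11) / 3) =0.16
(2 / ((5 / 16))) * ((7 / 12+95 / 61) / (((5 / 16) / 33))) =2206336 / 1525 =1446.78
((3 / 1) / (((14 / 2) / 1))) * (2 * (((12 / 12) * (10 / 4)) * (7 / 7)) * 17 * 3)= 765 / 7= 109.29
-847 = -847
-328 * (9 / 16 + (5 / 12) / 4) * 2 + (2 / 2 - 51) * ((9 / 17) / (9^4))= -5419922 / 12393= -437.34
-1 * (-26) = 26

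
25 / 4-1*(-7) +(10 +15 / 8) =201 / 8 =25.12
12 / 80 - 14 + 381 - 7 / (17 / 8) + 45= 139011 / 340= 408.86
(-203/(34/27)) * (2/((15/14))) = -25578/85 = -300.92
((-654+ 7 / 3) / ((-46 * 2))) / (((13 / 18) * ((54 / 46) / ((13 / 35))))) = 391 / 126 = 3.10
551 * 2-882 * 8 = -5954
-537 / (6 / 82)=-7339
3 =3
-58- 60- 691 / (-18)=-1433 / 18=-79.61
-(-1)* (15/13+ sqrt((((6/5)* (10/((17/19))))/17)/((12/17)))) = sqrt(323)/17+ 15/13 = 2.21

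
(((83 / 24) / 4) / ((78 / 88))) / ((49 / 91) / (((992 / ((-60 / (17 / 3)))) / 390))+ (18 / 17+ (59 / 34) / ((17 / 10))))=-8179567 / 1357434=-6.03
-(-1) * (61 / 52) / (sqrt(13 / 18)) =183 * sqrt(26) / 676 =1.38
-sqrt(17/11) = -sqrt(187)/11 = -1.24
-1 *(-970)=970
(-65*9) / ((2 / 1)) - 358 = -1301 / 2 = -650.50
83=83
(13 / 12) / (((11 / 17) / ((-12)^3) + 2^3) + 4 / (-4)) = 2448 / 15817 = 0.15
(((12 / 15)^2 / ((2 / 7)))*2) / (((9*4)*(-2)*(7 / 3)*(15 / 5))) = -0.01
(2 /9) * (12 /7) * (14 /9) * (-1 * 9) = -16 /3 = -5.33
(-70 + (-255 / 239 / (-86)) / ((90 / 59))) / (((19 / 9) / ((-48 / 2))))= 155370186 / 195263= 795.70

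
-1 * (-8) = 8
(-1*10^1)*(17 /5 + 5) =-84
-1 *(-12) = 12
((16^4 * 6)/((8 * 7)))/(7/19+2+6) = 311296/371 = 839.07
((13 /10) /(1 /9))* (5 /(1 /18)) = 1053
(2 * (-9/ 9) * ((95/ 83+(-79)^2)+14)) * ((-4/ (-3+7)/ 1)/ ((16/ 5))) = 649075/ 166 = 3910.09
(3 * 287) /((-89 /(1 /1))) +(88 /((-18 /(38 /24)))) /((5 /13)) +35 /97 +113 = 97386284 /1165455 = 83.56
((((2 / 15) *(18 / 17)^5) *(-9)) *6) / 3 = -22674816 / 7099285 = -3.19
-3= -3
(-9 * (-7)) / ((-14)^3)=-9 / 392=-0.02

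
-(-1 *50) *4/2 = 100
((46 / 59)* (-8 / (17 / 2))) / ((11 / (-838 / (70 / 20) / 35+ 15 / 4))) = 557336 / 2703085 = 0.21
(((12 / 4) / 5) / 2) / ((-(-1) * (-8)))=-3 / 80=-0.04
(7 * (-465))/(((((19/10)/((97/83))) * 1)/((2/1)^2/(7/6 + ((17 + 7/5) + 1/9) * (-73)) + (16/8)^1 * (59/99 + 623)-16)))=-2226824964916400/903379719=-2464993.31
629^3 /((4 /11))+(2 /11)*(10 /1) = 30111840949 /44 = 684360021.57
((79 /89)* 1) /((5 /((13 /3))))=1027 /1335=0.77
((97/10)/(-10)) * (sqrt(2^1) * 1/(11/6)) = -291 * sqrt(2)/550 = -0.75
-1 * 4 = -4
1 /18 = 0.06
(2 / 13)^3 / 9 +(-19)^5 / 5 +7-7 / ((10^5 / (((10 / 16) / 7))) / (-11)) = -1566694829606497 / 3163680000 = -495212.80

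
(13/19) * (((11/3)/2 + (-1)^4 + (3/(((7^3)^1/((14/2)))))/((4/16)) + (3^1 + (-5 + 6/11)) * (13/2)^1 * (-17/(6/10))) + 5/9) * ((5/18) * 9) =171223975/368676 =464.43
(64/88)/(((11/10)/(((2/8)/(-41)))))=-20/4961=-0.00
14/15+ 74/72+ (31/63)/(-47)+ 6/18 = 135257/59220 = 2.28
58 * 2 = 116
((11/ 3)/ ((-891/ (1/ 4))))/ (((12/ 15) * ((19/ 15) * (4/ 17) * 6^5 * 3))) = -425/ 2297714688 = -0.00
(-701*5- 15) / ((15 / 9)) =-2112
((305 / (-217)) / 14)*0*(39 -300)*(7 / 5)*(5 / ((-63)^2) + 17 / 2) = 0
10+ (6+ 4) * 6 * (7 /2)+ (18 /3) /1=226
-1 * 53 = -53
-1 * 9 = -9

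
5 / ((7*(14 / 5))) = 25 / 98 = 0.26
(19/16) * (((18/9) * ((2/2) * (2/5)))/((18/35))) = 1.85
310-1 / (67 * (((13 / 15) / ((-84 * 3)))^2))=-10778270 / 11323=-951.89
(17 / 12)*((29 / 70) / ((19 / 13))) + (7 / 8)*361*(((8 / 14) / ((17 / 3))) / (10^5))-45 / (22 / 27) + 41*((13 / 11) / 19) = -780081131713 / 14922600000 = -52.28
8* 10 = 80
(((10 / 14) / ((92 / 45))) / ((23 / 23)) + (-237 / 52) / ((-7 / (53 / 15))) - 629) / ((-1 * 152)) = 13109507 / 3181360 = 4.12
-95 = -95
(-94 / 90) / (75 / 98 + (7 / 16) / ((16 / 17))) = -589568 / 694395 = -0.85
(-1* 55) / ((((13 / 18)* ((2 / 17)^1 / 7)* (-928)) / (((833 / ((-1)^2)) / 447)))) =16355955 / 1797536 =9.10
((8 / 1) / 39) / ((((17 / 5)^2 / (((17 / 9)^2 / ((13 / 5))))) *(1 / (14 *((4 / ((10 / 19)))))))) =106400 / 41067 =2.59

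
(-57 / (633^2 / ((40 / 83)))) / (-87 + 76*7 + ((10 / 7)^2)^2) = -364952 / 2391069802281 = -0.00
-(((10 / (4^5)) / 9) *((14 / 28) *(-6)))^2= -25 / 2359296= -0.00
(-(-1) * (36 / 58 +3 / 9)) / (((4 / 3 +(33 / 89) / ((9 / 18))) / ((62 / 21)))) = 1.36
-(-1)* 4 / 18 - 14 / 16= -47 / 72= -0.65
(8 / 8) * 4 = 4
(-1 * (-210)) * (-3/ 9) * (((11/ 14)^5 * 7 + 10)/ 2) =-4646855/ 10976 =-423.37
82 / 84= 41 / 42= 0.98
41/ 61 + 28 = 1749/ 61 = 28.67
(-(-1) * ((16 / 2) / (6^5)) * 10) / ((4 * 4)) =5 / 7776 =0.00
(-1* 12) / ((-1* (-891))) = -4 / 297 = -0.01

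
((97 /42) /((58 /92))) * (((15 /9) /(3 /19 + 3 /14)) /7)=423890 /180873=2.34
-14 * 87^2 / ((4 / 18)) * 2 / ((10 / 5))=-476847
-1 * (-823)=823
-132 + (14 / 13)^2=-22112 / 169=-130.84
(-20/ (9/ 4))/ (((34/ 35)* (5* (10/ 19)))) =-532/ 153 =-3.48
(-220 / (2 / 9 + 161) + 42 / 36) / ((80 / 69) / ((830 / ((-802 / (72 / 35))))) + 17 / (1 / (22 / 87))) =-858483027 / 16285048928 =-0.05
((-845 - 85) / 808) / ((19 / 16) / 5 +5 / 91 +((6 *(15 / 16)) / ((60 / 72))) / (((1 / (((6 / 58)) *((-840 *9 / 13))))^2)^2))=-1315062486929100 / 101014885508546552549353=-0.00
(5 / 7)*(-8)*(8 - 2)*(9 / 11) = -2160 / 77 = -28.05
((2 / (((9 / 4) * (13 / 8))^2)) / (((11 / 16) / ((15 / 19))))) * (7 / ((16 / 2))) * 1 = 143360 / 953667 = 0.15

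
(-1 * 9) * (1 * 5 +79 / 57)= -1092 / 19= -57.47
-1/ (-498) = 1/ 498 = 0.00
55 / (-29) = -55 / 29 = -1.90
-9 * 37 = -333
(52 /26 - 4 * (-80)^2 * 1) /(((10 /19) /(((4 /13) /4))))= -3741.25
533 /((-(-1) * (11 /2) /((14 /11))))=123.34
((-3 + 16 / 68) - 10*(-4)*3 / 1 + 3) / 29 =2044 / 493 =4.15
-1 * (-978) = 978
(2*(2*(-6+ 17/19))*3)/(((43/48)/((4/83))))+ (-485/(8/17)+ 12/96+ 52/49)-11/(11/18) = -6982633163/6645478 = -1050.73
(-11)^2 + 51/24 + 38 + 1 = 1297/8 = 162.12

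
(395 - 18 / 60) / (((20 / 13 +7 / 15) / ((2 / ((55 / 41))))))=6311253 / 21505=293.48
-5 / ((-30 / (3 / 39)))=1 / 78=0.01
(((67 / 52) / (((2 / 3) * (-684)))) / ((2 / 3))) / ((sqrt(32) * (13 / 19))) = -67 * sqrt(2) / 86528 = -0.00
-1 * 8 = -8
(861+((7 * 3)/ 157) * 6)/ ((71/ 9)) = 1217727/ 11147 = 109.24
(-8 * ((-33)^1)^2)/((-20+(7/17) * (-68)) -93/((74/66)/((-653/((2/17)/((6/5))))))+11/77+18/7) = -1410255/89423713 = -0.02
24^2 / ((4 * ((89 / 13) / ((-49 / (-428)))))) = 22932 / 9523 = 2.41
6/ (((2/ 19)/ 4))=228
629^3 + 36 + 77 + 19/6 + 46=1493150107/6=248858351.17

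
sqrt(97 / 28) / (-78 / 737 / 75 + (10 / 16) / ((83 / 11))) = 22.86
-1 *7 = -7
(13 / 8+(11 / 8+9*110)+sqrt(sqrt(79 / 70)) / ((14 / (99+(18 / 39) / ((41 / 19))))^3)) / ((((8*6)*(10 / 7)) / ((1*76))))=1507.15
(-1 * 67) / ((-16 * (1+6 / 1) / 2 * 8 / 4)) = 67 / 112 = 0.60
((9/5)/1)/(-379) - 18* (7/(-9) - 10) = 367621/1895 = 194.00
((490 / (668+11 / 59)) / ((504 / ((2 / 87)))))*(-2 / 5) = -413 / 30868209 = -0.00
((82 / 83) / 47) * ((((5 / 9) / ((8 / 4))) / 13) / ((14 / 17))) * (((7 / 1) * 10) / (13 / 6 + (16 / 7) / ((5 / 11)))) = 1219750 / 229882029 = 0.01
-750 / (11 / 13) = -9750 / 11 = -886.36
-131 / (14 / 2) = -131 / 7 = -18.71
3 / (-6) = -1 / 2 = -0.50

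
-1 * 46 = -46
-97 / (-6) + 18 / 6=115 / 6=19.17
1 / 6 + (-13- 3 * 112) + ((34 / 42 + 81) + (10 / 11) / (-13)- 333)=-3604163 / 6006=-600.09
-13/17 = -0.76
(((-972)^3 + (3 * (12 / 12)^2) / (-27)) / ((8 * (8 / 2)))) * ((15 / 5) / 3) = -8264970433 / 288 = -28697814.00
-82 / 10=-41 / 5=-8.20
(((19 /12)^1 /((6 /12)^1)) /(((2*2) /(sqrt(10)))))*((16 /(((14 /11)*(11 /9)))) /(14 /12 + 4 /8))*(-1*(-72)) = 12312*sqrt(10) /35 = 1112.40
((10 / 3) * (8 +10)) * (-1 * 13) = -780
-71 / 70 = -1.01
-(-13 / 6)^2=-169 / 36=-4.69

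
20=20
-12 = -12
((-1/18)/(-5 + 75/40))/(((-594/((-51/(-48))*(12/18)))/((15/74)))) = -17/3956040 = -0.00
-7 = -7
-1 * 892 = -892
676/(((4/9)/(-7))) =-10647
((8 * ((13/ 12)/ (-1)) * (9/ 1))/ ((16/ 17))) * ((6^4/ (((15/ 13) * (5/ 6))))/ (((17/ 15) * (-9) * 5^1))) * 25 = 54756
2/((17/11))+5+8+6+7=464/17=27.29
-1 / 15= -0.07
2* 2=4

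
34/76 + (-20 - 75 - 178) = -10357/38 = -272.55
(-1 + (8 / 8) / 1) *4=0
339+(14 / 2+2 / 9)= 3116 / 9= 346.22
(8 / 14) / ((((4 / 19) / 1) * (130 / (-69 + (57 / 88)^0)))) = -646 / 455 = -1.42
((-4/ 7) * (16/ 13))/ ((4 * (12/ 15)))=-20/ 91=-0.22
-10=-10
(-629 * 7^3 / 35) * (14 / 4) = -215747 / 10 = -21574.70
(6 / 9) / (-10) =-1 / 15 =-0.07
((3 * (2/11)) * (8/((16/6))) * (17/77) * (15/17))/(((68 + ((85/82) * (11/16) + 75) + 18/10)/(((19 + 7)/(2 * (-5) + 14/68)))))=-173971200/29915049857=-0.01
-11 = -11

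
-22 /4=-11 /2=-5.50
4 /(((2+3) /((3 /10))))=6 /25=0.24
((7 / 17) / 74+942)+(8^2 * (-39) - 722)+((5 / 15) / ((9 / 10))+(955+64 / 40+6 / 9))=-223896637 / 169830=-1318.36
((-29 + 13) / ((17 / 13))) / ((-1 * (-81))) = -208 / 1377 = -0.15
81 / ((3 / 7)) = 189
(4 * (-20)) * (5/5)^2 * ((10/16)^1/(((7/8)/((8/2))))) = -1600/7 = -228.57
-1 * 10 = -10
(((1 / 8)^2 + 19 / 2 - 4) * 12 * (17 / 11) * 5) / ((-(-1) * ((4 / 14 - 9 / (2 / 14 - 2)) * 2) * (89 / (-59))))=-33.03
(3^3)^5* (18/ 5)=258280326/ 5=51656065.20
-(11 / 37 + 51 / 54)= -827 / 666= -1.24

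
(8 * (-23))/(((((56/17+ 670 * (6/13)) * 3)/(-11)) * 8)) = 55913/207204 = 0.27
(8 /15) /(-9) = -8 /135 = -0.06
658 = 658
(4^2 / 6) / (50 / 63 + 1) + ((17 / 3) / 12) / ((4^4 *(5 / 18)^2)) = 1092489 / 723200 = 1.51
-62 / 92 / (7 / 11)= -341 / 322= -1.06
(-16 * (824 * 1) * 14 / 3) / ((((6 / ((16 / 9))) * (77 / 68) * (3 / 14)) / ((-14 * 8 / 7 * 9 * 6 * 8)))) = 51409584128 / 99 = 519288728.57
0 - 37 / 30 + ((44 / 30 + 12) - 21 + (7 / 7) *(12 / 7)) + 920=191719 / 210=912.95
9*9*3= 243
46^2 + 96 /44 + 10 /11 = 2119.09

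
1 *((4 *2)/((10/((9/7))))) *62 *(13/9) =92.11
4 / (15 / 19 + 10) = 76 / 205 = 0.37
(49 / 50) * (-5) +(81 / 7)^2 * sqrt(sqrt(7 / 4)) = -49 / 10 +6561 * sqrt(2) * 7^(1 / 4) / 98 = 149.10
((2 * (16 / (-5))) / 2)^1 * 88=-1408 / 5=-281.60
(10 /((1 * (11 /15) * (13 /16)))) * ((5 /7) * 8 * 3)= 287.71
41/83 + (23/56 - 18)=-79459/4648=-17.10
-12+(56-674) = -630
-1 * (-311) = 311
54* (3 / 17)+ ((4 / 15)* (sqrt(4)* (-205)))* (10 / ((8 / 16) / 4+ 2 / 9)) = -266838 / 85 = -3139.27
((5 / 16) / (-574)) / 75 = -1 / 137760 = -0.00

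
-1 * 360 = -360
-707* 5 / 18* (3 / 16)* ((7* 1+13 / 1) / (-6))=17675 / 144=122.74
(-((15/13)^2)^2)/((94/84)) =-1.58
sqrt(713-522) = sqrt(191) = 13.82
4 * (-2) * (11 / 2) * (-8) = 352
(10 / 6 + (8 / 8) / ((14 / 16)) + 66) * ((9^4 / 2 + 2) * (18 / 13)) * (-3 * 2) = -13135050 / 7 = -1876435.71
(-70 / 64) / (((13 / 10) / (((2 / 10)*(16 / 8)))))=-0.34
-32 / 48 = -2 / 3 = -0.67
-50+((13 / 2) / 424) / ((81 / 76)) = -858353 / 17172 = -49.99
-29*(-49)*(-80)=-113680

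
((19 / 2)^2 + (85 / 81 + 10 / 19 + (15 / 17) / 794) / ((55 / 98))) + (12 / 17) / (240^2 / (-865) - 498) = 692330939002655 / 7439751808236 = 93.06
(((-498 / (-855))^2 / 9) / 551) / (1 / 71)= 1956476 / 402794775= 0.00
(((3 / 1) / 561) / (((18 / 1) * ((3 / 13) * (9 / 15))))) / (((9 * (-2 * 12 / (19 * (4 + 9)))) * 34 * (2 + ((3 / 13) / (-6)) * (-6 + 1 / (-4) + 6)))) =-0.00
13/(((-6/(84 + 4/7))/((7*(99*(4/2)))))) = -253968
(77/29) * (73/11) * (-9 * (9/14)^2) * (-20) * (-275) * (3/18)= -60076.66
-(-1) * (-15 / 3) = -5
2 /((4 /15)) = 15 /2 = 7.50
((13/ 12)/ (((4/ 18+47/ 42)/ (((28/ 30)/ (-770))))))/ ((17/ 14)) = -49/ 60775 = -0.00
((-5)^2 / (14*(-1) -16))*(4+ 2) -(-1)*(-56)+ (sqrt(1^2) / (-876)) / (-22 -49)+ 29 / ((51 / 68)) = -1389043 / 62196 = -22.33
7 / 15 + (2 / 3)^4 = 269 / 405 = 0.66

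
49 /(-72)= -49 /72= -0.68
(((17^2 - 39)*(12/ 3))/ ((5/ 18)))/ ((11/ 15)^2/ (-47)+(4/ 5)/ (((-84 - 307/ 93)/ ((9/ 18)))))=-309090330000/ 1375789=-224664.05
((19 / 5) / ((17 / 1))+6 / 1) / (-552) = -23 / 2040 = -0.01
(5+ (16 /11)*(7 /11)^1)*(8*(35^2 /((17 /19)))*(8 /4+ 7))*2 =2403097200 /2057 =1168253.38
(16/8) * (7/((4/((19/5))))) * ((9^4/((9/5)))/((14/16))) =55404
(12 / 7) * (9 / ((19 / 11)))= 8.93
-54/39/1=-18/13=-1.38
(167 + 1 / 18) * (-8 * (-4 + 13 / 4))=3007 / 3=1002.33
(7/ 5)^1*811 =1135.40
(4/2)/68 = 1/34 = 0.03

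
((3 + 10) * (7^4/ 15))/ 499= 4.17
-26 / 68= -13 / 34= -0.38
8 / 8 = 1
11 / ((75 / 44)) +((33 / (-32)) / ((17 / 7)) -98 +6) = -3507629 / 40800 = -85.97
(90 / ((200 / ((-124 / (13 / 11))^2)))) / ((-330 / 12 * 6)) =-126852 / 4225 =-30.02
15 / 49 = 0.31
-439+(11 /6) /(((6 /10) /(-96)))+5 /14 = -30743 /42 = -731.98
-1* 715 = -715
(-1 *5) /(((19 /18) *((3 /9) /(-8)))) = 2160 /19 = 113.68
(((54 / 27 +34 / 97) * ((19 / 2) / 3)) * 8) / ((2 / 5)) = 14440 / 97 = 148.87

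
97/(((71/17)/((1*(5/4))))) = 8245/284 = 29.03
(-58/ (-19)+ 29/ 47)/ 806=3277/ 719758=0.00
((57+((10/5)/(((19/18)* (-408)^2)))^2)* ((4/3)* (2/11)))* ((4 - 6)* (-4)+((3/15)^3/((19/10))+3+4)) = 3135627518563031/15123782229600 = 207.33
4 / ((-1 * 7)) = -0.57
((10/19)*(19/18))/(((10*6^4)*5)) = 1/116640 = 0.00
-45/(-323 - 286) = 15/203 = 0.07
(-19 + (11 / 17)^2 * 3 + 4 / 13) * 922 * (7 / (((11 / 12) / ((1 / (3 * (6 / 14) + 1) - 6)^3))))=111769829667153 / 5289856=21129087.38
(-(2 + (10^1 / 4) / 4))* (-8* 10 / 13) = 210 / 13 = 16.15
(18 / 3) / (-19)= -6 / 19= -0.32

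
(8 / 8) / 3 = 1 / 3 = 0.33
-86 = -86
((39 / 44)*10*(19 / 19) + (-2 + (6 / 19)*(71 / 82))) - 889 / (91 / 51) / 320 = 198913787 / 35647040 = 5.58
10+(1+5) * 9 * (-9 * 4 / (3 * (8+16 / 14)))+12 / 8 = -475 / 8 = -59.38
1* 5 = 5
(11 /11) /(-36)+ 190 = 189.97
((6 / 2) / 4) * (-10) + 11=7 / 2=3.50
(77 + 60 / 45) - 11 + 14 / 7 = 208 / 3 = 69.33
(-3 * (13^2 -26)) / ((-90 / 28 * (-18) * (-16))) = 1001 / 2160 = 0.46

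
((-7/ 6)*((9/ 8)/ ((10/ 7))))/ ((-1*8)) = 147/ 1280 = 0.11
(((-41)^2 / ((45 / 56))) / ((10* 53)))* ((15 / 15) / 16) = 11767 / 47700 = 0.25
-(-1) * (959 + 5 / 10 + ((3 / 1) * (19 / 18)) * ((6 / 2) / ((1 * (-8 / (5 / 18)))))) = 276241 / 288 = 959.17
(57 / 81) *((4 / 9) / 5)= 76 / 1215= 0.06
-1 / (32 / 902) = -451 / 16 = -28.19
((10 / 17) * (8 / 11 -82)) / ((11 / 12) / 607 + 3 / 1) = -65118960 / 4088381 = -15.93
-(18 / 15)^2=-36 / 25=-1.44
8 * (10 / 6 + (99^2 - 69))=233608 / 3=77869.33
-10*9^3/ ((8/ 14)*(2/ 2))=-25515/ 2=-12757.50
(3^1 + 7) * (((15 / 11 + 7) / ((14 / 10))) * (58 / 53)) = 266800 / 4081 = 65.38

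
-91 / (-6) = 15.17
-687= -687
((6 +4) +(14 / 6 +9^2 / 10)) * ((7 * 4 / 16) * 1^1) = 4291 / 120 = 35.76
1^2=1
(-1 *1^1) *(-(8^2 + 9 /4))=265 /4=66.25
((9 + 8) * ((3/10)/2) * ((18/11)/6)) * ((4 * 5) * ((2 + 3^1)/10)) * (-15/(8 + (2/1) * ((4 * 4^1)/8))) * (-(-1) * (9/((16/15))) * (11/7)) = -103275/896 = -115.26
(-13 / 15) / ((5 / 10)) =-26 / 15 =-1.73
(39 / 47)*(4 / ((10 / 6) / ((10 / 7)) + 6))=936 / 2021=0.46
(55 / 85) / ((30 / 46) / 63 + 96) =5313 / 788341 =0.01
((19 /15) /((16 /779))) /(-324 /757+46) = 11204357 /8279520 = 1.35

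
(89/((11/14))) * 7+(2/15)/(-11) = 792.90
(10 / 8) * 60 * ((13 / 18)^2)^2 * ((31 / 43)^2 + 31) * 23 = 119638458875 / 8087526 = 14792.96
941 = 941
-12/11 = -1.09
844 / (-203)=-844 / 203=-4.16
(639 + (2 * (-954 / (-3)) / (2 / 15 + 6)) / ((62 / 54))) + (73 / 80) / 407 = 16931317169 / 23215280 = 729.32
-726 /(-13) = 55.85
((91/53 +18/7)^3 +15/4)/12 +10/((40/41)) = 41998931461/2451110928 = 17.13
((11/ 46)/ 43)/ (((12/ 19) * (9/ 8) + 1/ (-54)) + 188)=5643/ 191468422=0.00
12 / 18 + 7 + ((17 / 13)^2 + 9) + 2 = 10331 / 507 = 20.38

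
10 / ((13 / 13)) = 10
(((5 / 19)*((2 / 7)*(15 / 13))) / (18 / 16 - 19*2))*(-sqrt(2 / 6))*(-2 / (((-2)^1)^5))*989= 4945*sqrt(3) / 102011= 0.08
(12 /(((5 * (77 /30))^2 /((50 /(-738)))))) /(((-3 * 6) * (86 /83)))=8300 /31358481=0.00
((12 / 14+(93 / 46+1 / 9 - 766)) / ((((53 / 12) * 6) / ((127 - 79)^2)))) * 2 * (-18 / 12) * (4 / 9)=2264271872 / 25599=88451.58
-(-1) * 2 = 2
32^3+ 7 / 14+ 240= 66017 / 2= 33008.50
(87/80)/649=0.00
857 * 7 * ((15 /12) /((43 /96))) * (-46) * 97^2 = -311574142320 /43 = -7245910286.51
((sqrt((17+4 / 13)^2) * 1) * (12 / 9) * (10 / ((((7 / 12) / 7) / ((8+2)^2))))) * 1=3600000 / 13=276923.08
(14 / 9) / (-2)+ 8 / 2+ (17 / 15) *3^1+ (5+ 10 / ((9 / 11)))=1073 / 45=23.84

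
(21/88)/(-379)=-21/33352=-0.00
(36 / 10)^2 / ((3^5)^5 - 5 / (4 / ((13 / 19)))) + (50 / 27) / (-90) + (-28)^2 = 306687381126095851657 / 391193150979438225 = 783.98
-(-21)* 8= 168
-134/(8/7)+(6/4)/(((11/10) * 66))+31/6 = -162715/1452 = -112.06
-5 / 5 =-1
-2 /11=-0.18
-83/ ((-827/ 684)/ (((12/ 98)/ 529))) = 0.02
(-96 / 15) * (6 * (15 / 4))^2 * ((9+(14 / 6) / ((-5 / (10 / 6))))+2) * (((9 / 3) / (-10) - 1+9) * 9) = -2295216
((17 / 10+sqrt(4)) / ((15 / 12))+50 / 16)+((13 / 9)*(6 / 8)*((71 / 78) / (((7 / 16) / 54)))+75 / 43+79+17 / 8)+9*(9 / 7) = 6689421 / 30100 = 222.24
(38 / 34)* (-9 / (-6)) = 57 / 34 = 1.68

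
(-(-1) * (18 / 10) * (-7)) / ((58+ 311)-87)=-21 / 470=-0.04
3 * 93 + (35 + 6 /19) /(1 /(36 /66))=5667 /19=298.26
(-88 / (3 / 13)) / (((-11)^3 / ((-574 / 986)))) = -29848 / 178959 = -0.17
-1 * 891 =-891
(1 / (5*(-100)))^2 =1 / 250000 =0.00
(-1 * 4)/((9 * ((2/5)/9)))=-10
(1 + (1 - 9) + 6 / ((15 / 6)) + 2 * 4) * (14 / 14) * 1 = 17 / 5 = 3.40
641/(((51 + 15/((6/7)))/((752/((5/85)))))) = 16389088/137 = 119628.38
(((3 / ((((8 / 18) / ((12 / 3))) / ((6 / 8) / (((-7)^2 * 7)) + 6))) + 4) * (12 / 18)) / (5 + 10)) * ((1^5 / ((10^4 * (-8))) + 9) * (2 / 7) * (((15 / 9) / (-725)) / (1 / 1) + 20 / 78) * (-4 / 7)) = -2.76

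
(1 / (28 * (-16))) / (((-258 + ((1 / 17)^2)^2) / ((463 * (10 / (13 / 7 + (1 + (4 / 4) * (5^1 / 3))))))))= 116010669 / 13101437536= 0.01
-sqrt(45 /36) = -sqrt(5) /2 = -1.12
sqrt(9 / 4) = 3 / 2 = 1.50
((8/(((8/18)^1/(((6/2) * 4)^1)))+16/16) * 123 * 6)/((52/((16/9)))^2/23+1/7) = 412536096/96191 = 4288.72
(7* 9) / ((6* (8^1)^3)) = 21 / 1024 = 0.02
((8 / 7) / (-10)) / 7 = -4 / 245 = -0.02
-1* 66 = -66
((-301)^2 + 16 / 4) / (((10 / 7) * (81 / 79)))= 10020913 / 162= 61857.49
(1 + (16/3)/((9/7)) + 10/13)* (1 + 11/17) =58156/5967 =9.75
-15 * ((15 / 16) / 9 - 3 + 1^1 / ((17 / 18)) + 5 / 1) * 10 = -64525 / 136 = -474.45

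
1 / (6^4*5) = 1 / 6480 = 0.00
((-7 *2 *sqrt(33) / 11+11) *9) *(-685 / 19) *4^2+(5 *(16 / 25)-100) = -5434396 / 95+1380960 *sqrt(33) / 209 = -19247.18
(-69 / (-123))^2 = 529 / 1681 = 0.31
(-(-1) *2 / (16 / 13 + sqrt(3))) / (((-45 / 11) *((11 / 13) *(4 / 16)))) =21632 / 11295-17576 *sqrt(3) / 11295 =-0.78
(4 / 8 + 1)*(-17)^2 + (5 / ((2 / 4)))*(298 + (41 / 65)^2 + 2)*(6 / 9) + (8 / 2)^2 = 2452.15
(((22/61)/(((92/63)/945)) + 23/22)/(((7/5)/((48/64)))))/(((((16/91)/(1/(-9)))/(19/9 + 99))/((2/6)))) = -53501204575/20001168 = -2674.90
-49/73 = -0.67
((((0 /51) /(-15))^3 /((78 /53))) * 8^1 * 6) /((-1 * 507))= 0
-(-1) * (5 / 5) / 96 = 1 / 96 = 0.01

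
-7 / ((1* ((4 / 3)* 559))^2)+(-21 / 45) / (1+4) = -35002597 / 374977200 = -0.09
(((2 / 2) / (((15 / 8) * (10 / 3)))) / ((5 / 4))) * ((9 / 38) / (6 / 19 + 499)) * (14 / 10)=0.00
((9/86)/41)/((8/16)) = 9/1763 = 0.01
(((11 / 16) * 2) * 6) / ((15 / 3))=33 / 20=1.65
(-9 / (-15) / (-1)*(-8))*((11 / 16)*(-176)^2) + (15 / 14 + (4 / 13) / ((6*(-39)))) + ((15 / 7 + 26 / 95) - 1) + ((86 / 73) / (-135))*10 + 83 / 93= 1403912124629627 / 13733671770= 102224.09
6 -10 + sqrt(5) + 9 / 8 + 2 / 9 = -191 / 72 + sqrt(5) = -0.42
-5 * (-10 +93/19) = 485/19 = 25.53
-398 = -398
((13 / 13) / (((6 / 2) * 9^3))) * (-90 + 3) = -29 / 729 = -0.04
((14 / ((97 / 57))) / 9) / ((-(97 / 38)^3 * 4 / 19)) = -69330772 / 265587843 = -0.26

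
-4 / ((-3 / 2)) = 8 / 3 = 2.67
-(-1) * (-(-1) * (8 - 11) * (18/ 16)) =-27/ 8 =-3.38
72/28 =18/7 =2.57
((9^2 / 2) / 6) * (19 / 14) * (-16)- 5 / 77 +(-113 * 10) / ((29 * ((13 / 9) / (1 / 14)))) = -4312642 / 29029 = -148.56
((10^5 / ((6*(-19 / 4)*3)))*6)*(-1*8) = 56140.35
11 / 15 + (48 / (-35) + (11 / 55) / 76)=-0.64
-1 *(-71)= 71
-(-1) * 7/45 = 7/45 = 0.16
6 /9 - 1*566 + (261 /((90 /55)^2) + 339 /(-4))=-9947 /18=-552.61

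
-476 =-476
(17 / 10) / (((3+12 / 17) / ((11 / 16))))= 3179 / 10080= 0.32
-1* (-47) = 47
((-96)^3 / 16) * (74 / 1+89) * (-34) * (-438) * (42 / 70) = -80535173529.60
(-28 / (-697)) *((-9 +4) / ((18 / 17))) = -70 / 369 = -0.19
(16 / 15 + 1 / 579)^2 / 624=1062961 / 581084400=0.00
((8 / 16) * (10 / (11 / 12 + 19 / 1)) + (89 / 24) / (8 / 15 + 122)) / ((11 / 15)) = 14828925 / 38656816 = 0.38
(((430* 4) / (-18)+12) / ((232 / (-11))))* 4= 4136 / 261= 15.85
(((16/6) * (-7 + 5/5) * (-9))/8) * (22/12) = 33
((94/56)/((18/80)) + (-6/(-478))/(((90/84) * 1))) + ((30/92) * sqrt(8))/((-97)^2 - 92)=15 * sqrt(2)/214291 + 562532/75285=7.47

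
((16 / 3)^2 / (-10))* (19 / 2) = -1216 / 45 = -27.02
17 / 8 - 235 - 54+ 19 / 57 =-6877 / 24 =-286.54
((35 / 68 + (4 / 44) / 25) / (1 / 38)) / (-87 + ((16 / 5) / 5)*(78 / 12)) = -9693 / 40766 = -0.24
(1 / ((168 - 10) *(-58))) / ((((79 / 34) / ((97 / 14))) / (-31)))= 51119 / 5067692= 0.01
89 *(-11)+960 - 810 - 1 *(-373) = -456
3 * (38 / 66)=19 / 11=1.73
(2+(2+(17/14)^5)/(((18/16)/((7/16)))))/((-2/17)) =-29814923/921984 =-32.34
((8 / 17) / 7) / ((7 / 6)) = 48 / 833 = 0.06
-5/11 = -0.45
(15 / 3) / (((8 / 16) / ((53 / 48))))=265 / 24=11.04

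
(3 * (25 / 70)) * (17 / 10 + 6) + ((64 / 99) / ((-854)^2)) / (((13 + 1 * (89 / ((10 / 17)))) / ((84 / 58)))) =1351515875681 / 163820105988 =8.25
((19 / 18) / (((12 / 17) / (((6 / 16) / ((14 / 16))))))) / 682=323 / 343728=0.00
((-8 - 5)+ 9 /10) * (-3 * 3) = 1089 /10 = 108.90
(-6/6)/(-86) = 1/86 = 0.01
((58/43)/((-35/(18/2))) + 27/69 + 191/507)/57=7391738/1000338885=0.01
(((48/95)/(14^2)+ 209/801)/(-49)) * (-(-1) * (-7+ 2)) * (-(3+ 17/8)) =-40282787/292326552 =-0.14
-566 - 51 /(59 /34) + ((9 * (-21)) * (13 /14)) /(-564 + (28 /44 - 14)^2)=-1091294257 /1834310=-594.93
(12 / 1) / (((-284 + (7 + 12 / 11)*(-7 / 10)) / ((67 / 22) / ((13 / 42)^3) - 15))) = -84777720 / 23334337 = -3.63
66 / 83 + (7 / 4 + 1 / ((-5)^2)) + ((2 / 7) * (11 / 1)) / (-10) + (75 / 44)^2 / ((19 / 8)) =466734011 / 133571900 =3.49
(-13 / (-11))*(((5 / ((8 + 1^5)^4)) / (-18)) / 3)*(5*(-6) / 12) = 325 / 7794468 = 0.00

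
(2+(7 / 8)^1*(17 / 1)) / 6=45 / 16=2.81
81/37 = 2.19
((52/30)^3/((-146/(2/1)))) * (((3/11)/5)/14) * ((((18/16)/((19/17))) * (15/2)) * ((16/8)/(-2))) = 112047/53399500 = 0.00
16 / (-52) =-4 / 13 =-0.31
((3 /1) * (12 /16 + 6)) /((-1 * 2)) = -81 /8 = -10.12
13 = 13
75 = 75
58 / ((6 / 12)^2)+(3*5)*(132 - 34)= 1702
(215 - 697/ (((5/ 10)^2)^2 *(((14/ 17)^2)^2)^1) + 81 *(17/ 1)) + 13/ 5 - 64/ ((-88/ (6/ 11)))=-32902652712/ 1452605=-22650.79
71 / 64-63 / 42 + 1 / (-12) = -91 / 192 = -0.47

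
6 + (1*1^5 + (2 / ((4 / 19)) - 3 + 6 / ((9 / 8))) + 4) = 137 / 6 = 22.83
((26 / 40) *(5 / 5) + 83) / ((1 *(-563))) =-1673 / 11260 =-0.15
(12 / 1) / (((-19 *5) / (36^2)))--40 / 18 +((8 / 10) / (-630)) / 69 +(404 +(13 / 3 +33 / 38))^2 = 26251419098467 / 156926700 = 167284.59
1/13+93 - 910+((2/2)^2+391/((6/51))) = 65197/26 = 2507.58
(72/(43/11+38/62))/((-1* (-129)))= 1364/11051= 0.12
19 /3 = 6.33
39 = 39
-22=-22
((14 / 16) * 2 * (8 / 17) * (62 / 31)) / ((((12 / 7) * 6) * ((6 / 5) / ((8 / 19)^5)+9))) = 286720 / 178476183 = 0.00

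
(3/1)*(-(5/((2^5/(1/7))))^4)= -1875/2517630976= -0.00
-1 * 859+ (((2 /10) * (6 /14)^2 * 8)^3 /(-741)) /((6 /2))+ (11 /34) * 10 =-52844343210524 /61751018875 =-855.76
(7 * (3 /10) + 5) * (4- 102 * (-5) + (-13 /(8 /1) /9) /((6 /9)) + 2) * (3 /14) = 351521 /448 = 784.65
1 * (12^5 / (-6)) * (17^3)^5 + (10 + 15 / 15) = -118710408792215080567285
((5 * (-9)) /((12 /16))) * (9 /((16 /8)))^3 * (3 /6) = -10935 /4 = -2733.75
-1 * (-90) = 90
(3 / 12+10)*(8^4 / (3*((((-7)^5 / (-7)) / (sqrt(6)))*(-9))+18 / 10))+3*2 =23347024102 / 3891240657 - 2520089600*sqrt(6) / 3891240657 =4.41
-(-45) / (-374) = -45 / 374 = -0.12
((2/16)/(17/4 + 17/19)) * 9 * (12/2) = 513/391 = 1.31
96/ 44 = 24/ 11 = 2.18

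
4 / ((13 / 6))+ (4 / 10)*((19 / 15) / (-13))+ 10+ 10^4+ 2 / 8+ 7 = 39074323 / 3900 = 10019.06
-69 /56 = -1.23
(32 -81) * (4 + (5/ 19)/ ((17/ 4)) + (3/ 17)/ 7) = -64687/ 323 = -200.27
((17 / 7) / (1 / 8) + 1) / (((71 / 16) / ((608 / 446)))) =695552 / 110831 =6.28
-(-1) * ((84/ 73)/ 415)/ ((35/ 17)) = 204/ 151475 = 0.00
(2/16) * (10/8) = 5/32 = 0.16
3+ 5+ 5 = 13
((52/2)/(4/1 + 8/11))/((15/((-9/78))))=-0.04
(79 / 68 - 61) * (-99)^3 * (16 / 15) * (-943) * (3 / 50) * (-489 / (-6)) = -606865670504379 / 2125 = -285583844943.24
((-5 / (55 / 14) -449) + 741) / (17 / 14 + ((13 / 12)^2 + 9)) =247968 / 9713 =25.53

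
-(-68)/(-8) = -17/2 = -8.50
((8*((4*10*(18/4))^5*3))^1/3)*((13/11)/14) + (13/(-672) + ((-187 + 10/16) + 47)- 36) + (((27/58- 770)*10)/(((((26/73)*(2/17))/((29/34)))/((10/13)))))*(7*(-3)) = 22773741043094395/178464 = 127609719848.79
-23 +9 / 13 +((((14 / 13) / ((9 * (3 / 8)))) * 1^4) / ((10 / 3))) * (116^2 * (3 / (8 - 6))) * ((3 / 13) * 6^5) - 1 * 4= 3467131.05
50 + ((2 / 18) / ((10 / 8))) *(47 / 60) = 50.07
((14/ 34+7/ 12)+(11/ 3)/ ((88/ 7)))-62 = -8257/ 136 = -60.71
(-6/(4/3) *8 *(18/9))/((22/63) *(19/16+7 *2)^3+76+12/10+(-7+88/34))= -87736320/1579388837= -0.06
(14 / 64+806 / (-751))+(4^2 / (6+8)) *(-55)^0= 48511 / 168224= 0.29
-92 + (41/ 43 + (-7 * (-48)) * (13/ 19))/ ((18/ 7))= -32731/ 14706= -2.23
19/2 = 9.50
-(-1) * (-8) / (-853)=8 / 853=0.01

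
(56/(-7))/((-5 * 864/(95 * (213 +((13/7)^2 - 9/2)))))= 394649/10584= 37.29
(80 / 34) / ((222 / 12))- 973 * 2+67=-1878.87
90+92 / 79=91.16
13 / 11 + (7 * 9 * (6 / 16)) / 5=2599 / 440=5.91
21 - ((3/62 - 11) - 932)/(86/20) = 320308/1333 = 240.29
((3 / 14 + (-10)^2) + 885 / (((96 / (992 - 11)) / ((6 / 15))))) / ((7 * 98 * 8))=416377 / 614656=0.68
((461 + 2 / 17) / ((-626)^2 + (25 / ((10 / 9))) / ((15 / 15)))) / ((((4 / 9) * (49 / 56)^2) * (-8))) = -282204 / 652902901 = -0.00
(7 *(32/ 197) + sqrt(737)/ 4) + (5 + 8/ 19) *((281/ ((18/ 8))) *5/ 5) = sqrt(737)/ 4 + 22845388/ 33687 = 684.95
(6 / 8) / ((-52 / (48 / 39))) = -3 / 169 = -0.02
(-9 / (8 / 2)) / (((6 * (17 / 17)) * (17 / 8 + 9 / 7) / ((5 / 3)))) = -0.18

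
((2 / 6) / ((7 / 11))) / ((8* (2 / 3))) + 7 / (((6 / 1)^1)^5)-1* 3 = -157901 / 54432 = -2.90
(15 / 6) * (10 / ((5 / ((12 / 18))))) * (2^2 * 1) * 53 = 2120 / 3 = 706.67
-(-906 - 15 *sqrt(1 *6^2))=996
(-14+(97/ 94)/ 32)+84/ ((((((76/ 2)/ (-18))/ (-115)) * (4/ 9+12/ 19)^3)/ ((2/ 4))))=11599747395/ 6364928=1822.45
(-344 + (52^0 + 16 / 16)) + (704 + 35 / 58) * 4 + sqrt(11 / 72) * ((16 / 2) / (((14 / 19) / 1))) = 19 * sqrt(22) / 21 + 71816 / 29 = 2480.66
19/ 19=1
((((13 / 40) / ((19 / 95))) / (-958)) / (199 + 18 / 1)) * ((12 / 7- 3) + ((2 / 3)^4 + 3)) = -3523 / 235742724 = -0.00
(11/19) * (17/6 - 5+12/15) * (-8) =1804/285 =6.33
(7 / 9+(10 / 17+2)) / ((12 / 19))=9785 / 1836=5.33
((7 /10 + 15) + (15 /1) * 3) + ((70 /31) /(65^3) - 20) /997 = 206016523793 /3395133950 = 60.68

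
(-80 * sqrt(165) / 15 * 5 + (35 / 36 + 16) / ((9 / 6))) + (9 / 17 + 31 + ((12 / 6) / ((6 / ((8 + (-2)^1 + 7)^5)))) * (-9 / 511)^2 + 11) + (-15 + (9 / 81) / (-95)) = 1758820659173 / 22772362410-80 * sqrt(165) / 3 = -265.30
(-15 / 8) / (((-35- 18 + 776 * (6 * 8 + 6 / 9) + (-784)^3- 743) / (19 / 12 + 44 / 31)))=16755 / 1433995523968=0.00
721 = 721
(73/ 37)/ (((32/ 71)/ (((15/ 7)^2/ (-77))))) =-1166175/ 4467232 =-0.26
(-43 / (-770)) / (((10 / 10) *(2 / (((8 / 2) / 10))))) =43 / 3850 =0.01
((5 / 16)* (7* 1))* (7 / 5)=49 / 16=3.06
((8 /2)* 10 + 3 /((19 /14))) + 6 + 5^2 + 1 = 1410 /19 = 74.21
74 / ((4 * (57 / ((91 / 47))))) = 3367 / 5358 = 0.63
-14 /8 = -7 /4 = -1.75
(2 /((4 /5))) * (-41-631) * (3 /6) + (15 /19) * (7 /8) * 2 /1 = -63735 /76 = -838.62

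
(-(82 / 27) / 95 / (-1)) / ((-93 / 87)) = -0.03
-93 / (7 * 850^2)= -93 / 5057500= -0.00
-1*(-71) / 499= 71 / 499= 0.14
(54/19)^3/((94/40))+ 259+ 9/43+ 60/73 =273018682694/1011928847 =269.80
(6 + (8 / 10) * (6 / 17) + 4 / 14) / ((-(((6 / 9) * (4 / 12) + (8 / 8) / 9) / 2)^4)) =-5064768 / 595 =-8512.22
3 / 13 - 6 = -75 / 13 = -5.77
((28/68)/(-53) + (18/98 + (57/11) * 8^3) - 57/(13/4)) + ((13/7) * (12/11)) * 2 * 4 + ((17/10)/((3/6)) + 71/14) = 167959697513/63133070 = 2660.41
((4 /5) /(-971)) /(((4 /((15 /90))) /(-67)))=67 /29130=0.00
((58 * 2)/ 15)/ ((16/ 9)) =87/ 20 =4.35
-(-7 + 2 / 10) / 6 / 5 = 17 / 75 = 0.23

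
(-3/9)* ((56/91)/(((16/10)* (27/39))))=-5/27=-0.19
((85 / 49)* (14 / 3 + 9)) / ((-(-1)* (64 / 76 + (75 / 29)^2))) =55686815 / 17688657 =3.15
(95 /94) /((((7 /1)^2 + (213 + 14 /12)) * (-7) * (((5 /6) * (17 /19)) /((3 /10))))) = -9747 /44156735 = -0.00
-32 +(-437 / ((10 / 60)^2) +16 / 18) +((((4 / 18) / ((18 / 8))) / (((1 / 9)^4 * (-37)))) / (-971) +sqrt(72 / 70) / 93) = -5096885804 / 323343 +2 * sqrt(35) / 1085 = -15763.08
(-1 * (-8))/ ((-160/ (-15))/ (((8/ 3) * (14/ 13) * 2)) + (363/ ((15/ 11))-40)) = 140/ 3991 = 0.04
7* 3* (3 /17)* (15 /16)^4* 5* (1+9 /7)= 2278125 /69632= 32.72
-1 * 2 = -2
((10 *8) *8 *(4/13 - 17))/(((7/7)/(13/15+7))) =-3277568/39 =-84040.21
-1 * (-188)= 188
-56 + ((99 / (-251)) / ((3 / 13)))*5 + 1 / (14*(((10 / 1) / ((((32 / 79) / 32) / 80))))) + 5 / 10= -14223602149 / 222084800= -64.05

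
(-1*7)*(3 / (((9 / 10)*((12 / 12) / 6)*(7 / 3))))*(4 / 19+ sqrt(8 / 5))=-24*sqrt(10)-240 / 19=-88.53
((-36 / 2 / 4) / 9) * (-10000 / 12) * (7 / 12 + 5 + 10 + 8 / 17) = 6689.13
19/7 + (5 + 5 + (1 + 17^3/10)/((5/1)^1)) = 38911/350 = 111.17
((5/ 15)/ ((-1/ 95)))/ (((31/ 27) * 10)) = -171/ 62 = -2.76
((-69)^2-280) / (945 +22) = 4481 / 967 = 4.63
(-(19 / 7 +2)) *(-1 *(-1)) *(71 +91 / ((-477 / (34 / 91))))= -372163 / 1113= -334.38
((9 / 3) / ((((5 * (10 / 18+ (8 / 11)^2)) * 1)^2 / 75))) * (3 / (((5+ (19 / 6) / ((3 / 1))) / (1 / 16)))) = 288178803 / 1216231592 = 0.24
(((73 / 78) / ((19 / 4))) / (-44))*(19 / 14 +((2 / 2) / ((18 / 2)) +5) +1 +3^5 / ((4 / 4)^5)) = -11023 / 9828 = -1.12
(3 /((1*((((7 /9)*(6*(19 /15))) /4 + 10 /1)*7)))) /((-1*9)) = -30 /7231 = -0.00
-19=-19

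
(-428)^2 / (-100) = -45796 / 25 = -1831.84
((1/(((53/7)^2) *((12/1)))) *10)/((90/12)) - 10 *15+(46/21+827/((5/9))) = 1186380056/884835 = 1340.79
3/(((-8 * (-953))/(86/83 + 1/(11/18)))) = 915/870089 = 0.00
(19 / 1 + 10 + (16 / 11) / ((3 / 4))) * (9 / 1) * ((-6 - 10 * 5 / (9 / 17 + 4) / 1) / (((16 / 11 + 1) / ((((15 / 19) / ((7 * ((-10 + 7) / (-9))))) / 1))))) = -6697760 / 10241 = -654.01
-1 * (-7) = 7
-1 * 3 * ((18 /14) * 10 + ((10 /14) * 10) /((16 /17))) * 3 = -10305 /56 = -184.02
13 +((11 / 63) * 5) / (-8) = 6497 / 504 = 12.89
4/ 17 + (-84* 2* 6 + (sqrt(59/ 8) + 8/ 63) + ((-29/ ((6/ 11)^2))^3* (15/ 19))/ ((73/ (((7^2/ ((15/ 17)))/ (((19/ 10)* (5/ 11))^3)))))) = -5707246977489008593/ 6602398609464 + sqrt(118)/ 4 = -864417.52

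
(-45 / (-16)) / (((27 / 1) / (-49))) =-245 / 48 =-5.10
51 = 51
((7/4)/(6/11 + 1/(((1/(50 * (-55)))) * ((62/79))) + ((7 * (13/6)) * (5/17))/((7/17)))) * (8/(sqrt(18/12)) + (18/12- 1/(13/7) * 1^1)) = -9548 * sqrt(6)/7145969- 179025/371590388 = -0.00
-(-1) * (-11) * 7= -77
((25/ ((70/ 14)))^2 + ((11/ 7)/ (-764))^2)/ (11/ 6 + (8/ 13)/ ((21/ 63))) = 27886081119/ 4104258424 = 6.79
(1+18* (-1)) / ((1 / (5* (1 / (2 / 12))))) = -510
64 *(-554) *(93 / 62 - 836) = 29588032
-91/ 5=-18.20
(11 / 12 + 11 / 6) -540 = -2149 / 4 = -537.25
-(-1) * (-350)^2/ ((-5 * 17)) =-24500/ 17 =-1441.18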